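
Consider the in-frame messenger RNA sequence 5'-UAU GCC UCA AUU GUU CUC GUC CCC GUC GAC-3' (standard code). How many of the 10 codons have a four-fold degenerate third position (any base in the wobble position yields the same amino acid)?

7

Codon 1 UAU (Tyr): third position 2-fold.
Codon 2 GCC (Ala): third position 4-fold.
Codon 3 UCA (Ser): third position 4-fold.
Codon 4 AUU (Ile): third position 3-fold.
Codon 5 GUU (Val): third position 4-fold.
Codon 6 CUC (Leu): third position 4-fold.
Codon 7 GUC (Val): third position 4-fold.
Codon 8 CCC (Pro): third position 4-fold.
Codon 9 GUC (Val): third position 4-fold.
Codon 10 GAC (Asp): third position 2-fold.
Four-fold degenerate third positions: 7.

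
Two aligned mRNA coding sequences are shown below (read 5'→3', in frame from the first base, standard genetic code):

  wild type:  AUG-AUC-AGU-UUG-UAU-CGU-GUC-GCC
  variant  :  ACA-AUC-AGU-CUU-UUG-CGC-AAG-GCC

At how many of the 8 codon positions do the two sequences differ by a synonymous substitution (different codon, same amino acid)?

Codon 1: AUG Met / ACA Thr — nonsynonymous.
Codon 2: AUC Ile / AUC Ile — identical.
Codon 3: AGU Ser / AGU Ser — identical.
Codon 4: UUG Leu / CUU Leu — synonymous.
Codon 5: UAU Tyr / UUG Leu — nonsynonymous.
Codon 6: CGU Arg / CGC Arg — synonymous.
Codon 7: GUC Val / AAG Lys — nonsynonymous.
Codon 8: GCC Ala / GCC Ala — identical.
Synonymous differences: 2.

2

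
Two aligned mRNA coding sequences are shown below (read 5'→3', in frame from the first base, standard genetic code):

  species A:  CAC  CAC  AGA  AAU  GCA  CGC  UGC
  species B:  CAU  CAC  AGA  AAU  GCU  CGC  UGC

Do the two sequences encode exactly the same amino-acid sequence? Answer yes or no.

yes

Codon 1: CAC His / CAU His — synonymous.
Codon 2: CAC His / CAC His — identical.
Codon 3: AGA Arg / AGA Arg — identical.
Codon 4: AAU Asn / AAU Asn — identical.
Codon 5: GCA Ala / GCU Ala — synonymous.
Codon 6: CGC Arg / CGC Arg — identical.
Codon 7: UGC Cys / UGC Cys — identical.
Nonsynonymous differences: 0 → same protein.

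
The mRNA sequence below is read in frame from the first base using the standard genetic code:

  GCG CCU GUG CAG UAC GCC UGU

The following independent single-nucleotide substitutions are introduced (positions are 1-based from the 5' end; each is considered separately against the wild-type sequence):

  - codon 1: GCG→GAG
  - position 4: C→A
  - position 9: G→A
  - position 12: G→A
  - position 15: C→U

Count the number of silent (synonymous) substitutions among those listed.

Codon 1: GCG (Ala) → GAG (Glu) — missense.
Codon 2: CCU (Pro) → ACU (Thr) — missense.
Codon 3: GUG (Val) → GUA (Val) — synonymous.
Codon 4: CAG (Gln) → CAA (Gln) — synonymous.
Codon 5: UAC (Tyr) → UAU (Tyr) — synonymous.
Synonymous: 3 of 5.

3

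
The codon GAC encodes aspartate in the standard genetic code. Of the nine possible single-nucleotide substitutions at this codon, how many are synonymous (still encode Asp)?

1

Position 1: none → 0 synonymous.
Position 2: none → 0 synonymous.
Position 3: GAT → 1 synonymous.
Total: 0 + 0 + 1 = 1.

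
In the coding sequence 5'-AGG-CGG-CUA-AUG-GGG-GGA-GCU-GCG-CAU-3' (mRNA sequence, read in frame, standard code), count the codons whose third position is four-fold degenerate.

6

Codon 1 AGG (Arg): third position 2-fold.
Codon 2 CGG (Arg): third position 4-fold.
Codon 3 CUA (Leu): third position 4-fold.
Codon 4 AUG (Met): third position 1-fold.
Codon 5 GGG (Gly): third position 4-fold.
Codon 6 GGA (Gly): third position 4-fold.
Codon 7 GCU (Ala): third position 4-fold.
Codon 8 GCG (Ala): third position 4-fold.
Codon 9 CAU (His): third position 2-fold.
Four-fold degenerate third positions: 6.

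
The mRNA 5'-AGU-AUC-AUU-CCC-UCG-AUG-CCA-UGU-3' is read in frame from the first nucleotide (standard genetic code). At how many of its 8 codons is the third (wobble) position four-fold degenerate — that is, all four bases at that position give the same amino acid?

3

Codon 1 AGU (Ser): third position 2-fold.
Codon 2 AUC (Ile): third position 3-fold.
Codon 3 AUU (Ile): third position 3-fold.
Codon 4 CCC (Pro): third position 4-fold.
Codon 5 UCG (Ser): third position 4-fold.
Codon 6 AUG (Met): third position 1-fold.
Codon 7 CCA (Pro): third position 4-fold.
Codon 8 UGU (Cys): third position 2-fold.
Four-fold degenerate third positions: 3.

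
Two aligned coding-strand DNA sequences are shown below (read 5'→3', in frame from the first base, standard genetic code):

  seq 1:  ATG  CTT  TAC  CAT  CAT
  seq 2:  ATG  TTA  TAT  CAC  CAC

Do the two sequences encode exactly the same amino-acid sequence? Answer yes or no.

yes

Codon 1: ATG Met / ATG Met — identical.
Codon 2: CTT Leu / TTA Leu — synonymous.
Codon 3: TAC Tyr / TAT Tyr — synonymous.
Codon 4: CAT His / CAC His — synonymous.
Codon 5: CAT His / CAC His — synonymous.
Nonsynonymous differences: 0 → same protein.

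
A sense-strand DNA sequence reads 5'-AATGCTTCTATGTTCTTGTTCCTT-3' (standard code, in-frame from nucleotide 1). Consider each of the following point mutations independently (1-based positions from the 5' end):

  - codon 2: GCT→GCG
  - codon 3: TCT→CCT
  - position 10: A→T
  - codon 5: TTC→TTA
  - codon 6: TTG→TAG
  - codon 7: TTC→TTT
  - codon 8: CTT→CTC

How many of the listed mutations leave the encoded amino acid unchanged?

Codon 2: GCT (Ala) → GCG (Ala) — synonymous.
Codon 3: TCT (Ser) → CCT (Pro) — missense.
Codon 4: ATG (Met) → TTG (Leu) — missense.
Codon 5: TTC (Phe) → TTA (Leu) — missense.
Codon 6: TTG (Leu) → TAG (Stop) — nonsense.
Codon 7: TTC (Phe) → TTT (Phe) — synonymous.
Codon 8: CTT (Leu) → CTC (Leu) — synonymous.
Synonymous: 3 of 7.

3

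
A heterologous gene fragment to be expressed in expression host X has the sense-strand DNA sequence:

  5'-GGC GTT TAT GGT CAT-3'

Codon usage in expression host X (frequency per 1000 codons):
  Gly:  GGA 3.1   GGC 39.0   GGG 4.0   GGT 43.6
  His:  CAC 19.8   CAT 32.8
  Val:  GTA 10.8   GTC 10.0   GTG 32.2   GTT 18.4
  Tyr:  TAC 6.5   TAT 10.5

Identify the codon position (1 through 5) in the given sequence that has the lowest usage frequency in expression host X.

3

Codon 1 GGC (Gly): 39.0 per 1000.
Codon 2 GTT (Val): 18.4 per 1000.
Codon 3 TAT (Tyr): 10.5 per 1000.
Codon 4 GGT (Gly): 43.6 per 1000.
Codon 5 CAT (His): 32.8 per 1000.
Lowest frequency is 10.5 at codon 3.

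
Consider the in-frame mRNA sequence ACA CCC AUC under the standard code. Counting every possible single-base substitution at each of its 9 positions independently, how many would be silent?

8

Codon 1 (ACA, Thr): 3 synonymous substitutions.
Codon 2 (CCC, Pro): 3 synonymous substitutions.
Codon 3 (AUC, Ile): 2 synonymous substitutions.
Total: 3 + 3 + 2 = 8.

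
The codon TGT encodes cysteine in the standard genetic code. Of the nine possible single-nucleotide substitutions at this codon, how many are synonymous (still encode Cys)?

1

Position 1: none → 0 synonymous.
Position 2: none → 0 synonymous.
Position 3: TGC → 1 synonymous.
Total: 0 + 0 + 1 = 1.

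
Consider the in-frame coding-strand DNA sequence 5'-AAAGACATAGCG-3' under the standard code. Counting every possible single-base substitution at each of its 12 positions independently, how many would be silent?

Codon 1 (AAA, Lys): 1 synonymous substitution.
Codon 2 (GAC, Asp): 1 synonymous substitution.
Codon 3 (ATA, Ile): 2 synonymous substitutions.
Codon 4 (GCG, Ala): 3 synonymous substitutions.
Total: 1 + 1 + 2 + 3 = 7.

7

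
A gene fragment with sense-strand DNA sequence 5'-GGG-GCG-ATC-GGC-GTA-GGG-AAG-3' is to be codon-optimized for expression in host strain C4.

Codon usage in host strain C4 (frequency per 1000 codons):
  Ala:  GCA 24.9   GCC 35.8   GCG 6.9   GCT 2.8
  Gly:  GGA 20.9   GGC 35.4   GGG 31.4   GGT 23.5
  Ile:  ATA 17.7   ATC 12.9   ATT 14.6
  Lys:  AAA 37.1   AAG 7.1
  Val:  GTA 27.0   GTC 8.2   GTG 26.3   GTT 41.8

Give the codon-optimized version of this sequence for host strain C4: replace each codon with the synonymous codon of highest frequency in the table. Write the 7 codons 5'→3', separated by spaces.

Codon 1 (Gly): best is GGC at 35.4.
Codon 2 (Ala): best is GCC at 35.8.
Codon 3 (Ile): best is ATA at 17.7.
Codon 4 (Gly): best is GGC at 35.4.
Codon 5 (Val): best is GTT at 41.8.
Codon 6 (Gly): best is GGC at 35.4.
Codon 7 (Lys): best is AAA at 37.1.

GGC GCC ATA GGC GTT GGC AAA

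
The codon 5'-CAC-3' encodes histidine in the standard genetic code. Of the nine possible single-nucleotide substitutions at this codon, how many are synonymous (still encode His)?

Position 1: none → 0 synonymous.
Position 2: none → 0 synonymous.
Position 3: CAT → 1 synonymous.
Total: 0 + 0 + 1 = 1.

1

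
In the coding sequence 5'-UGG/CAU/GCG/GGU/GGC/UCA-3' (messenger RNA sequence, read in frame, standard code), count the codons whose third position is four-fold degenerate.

4

Codon 1 UGG (Trp): third position 1-fold.
Codon 2 CAU (His): third position 2-fold.
Codon 3 GCG (Ala): third position 4-fold.
Codon 4 GGU (Gly): third position 4-fold.
Codon 5 GGC (Gly): third position 4-fold.
Codon 6 UCA (Ser): third position 4-fold.
Four-fold degenerate third positions: 4.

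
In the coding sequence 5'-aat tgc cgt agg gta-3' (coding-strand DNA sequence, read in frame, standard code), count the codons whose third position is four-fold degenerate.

Codon 1 AAT (Asn): third position 2-fold.
Codon 2 TGC (Cys): third position 2-fold.
Codon 3 CGT (Arg): third position 4-fold.
Codon 4 AGG (Arg): third position 2-fold.
Codon 5 GTA (Val): third position 4-fold.
Four-fold degenerate third positions: 2.

2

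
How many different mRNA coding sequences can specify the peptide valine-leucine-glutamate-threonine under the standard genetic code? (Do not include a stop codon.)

192

Val: 4 codons.
Leu: 6 codons.
Glu: 2 codons.
Thr: 4 codons.
4 × 6 × 2 × 4 = 192.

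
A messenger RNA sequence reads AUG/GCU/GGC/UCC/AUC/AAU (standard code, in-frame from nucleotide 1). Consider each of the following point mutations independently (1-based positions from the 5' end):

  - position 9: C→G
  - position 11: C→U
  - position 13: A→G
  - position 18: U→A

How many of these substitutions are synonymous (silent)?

Codon 3: GGC (Gly) → GGG (Gly) — synonymous.
Codon 4: UCC (Ser) → UUC (Phe) — missense.
Codon 5: AUC (Ile) → GUC (Val) — missense.
Codon 6: AAU (Asn) → AAA (Lys) — missense.
Synonymous: 1 of 4.

1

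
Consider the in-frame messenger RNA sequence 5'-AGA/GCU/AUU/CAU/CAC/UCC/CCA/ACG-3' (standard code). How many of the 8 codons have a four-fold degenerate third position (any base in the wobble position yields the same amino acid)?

Codon 1 AGA (Arg): third position 2-fold.
Codon 2 GCU (Ala): third position 4-fold.
Codon 3 AUU (Ile): third position 3-fold.
Codon 4 CAU (His): third position 2-fold.
Codon 5 CAC (His): third position 2-fold.
Codon 6 UCC (Ser): third position 4-fold.
Codon 7 CCA (Pro): third position 4-fold.
Codon 8 ACG (Thr): third position 4-fold.
Four-fold degenerate third positions: 4.

4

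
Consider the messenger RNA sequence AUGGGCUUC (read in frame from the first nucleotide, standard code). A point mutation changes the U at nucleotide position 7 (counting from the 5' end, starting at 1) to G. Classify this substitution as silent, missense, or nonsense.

missense

Position 7 falls in codon 3: UUC → Phe.
After the substitution the codon is GUC → Val.
Phe ≠ Val, so this is a missense mutation.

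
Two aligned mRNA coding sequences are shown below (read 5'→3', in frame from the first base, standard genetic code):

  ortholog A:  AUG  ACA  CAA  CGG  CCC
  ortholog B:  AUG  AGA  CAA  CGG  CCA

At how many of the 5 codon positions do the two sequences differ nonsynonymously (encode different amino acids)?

1

Codon 1: AUG Met / AUG Met — identical.
Codon 2: ACA Thr / AGA Arg — nonsynonymous.
Codon 3: CAA Gln / CAA Gln — identical.
Codon 4: CGG Arg / CGG Arg — identical.
Codon 5: CCC Pro / CCA Pro — synonymous.
Nonsynonymous differences: 1.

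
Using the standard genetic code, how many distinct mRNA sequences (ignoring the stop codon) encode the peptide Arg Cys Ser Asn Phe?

Arg: 6 codons.
Cys: 2 codons.
Ser: 6 codons.
Asn: 2 codons.
Phe: 2 codons.
6 × 2 × 6 × 2 × 2 = 288.

288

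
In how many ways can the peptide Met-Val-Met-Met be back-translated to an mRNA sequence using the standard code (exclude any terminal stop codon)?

4

Met: 1 codon.
Val: 4 codons.
Met: 1 codon.
Met: 1 codon.
1 × 4 × 1 × 1 = 4.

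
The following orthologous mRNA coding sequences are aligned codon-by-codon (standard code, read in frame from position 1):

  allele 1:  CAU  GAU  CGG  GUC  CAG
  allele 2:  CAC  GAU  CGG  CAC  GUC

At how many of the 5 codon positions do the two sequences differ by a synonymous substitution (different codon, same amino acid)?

Codon 1: CAU His / CAC His — synonymous.
Codon 2: GAU Asp / GAU Asp — identical.
Codon 3: CGG Arg / CGG Arg — identical.
Codon 4: GUC Val / CAC His — nonsynonymous.
Codon 5: CAG Gln / GUC Val — nonsynonymous.
Synonymous differences: 1.

1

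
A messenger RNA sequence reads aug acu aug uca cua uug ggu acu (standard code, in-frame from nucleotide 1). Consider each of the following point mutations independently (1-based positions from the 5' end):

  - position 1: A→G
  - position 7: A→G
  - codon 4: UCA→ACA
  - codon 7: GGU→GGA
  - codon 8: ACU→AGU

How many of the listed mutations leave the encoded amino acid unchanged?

Codon 1: AUG (Met) → GUG (Val) — missense.
Codon 3: AUG (Met) → GUG (Val) — missense.
Codon 4: UCA (Ser) → ACA (Thr) — missense.
Codon 7: GGU (Gly) → GGA (Gly) — synonymous.
Codon 8: ACU (Thr) → AGU (Ser) — missense.
Synonymous: 1 of 5.

1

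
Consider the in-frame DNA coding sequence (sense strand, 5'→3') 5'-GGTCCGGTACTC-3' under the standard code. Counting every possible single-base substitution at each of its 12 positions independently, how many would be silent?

12

Codon 1 (GGT, Gly): 3 synonymous substitutions.
Codon 2 (CCG, Pro): 3 synonymous substitutions.
Codon 3 (GTA, Val): 3 synonymous substitutions.
Codon 4 (CTC, Leu): 3 synonymous substitutions.
Total: 3 + 3 + 3 + 3 = 12.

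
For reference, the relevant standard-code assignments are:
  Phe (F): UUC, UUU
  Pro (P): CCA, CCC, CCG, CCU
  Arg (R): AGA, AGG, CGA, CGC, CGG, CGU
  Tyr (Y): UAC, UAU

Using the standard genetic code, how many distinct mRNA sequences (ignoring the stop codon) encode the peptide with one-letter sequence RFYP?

96

Arg: 6 codons.
Phe: 2 codons.
Tyr: 2 codons.
Pro: 4 codons.
6 × 2 × 2 × 4 = 96.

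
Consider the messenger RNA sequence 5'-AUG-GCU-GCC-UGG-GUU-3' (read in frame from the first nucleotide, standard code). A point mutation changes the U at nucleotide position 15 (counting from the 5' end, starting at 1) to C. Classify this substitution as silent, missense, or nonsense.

silent

Position 15 falls in codon 5: GUU → Val.
After the substitution the codon is GUC → Val.
Both encode Val, so the change is synonymous.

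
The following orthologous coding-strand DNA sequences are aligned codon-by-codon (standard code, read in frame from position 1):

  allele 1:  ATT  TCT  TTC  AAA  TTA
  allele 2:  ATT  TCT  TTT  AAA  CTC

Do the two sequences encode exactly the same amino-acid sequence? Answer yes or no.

Codon 1: ATT Ile / ATT Ile — identical.
Codon 2: TCT Ser / TCT Ser — identical.
Codon 3: TTC Phe / TTT Phe — synonymous.
Codon 4: AAA Lys / AAA Lys — identical.
Codon 5: TTA Leu / CTC Leu — synonymous.
Nonsynonymous differences: 0 → same protein.

yes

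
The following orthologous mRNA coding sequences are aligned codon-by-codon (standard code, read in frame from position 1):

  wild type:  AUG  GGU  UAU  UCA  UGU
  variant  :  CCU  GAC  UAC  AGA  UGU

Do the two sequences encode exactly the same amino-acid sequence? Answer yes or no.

Codon 1: AUG Met / CCU Pro — nonsynonymous.
Codon 2: GGU Gly / GAC Asp — nonsynonymous.
Codon 3: UAU Tyr / UAC Tyr — synonymous.
Codon 4: UCA Ser / AGA Arg — nonsynonymous.
Codon 5: UGU Cys / UGU Cys — identical.
Nonsynonymous differences: 3 → different protein.

no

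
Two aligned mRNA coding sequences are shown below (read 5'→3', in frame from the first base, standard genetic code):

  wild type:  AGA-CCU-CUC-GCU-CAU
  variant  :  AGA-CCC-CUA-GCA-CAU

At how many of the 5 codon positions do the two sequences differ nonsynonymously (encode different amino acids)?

0

Codon 1: AGA Arg / AGA Arg — identical.
Codon 2: CCU Pro / CCC Pro — synonymous.
Codon 3: CUC Leu / CUA Leu — synonymous.
Codon 4: GCU Ala / GCA Ala — synonymous.
Codon 5: CAU His / CAU His — identical.
Nonsynonymous differences: 0.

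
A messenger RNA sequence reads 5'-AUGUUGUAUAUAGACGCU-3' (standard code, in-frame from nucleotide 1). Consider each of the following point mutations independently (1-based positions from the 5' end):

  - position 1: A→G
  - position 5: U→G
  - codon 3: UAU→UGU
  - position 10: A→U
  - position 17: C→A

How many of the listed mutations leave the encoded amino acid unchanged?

0

Codon 1: AUG (Met) → GUG (Val) — missense.
Codon 2: UUG (Leu) → UGG (Trp) — missense.
Codon 3: UAU (Tyr) → UGU (Cys) — missense.
Codon 4: AUA (Ile) → UUA (Leu) — missense.
Codon 6: GCU (Ala) → GAU (Asp) — missense.
Synonymous: 0 of 5.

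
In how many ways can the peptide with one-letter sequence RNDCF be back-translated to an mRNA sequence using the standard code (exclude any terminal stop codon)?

Arg: 6 codons.
Asn: 2 codons.
Asp: 2 codons.
Cys: 2 codons.
Phe: 2 codons.
6 × 2 × 2 × 2 × 2 = 96.

96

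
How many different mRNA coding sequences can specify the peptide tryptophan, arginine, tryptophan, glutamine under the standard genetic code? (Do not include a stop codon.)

12

Trp: 1 codon.
Arg: 6 codons.
Trp: 1 codon.
Gln: 2 codons.
1 × 6 × 1 × 2 = 12.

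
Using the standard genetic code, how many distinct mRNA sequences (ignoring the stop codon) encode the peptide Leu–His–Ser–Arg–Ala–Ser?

Leu: 6 codons.
His: 2 codons.
Ser: 6 codons.
Arg: 6 codons.
Ala: 4 codons.
Ser: 6 codons.
6 × 2 × 6 × 6 × 4 × 6 = 10368.

10368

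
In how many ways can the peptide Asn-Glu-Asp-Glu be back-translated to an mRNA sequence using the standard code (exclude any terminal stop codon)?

16

Asn: 2 codons.
Glu: 2 codons.
Asp: 2 codons.
Glu: 2 codons.
2 × 2 × 2 × 2 = 16.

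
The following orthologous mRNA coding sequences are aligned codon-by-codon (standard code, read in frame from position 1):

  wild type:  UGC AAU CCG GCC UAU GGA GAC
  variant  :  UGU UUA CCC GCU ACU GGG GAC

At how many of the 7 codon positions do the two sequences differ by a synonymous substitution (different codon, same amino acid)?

4

Codon 1: UGC Cys / UGU Cys — synonymous.
Codon 2: AAU Asn / UUA Leu — nonsynonymous.
Codon 3: CCG Pro / CCC Pro — synonymous.
Codon 4: GCC Ala / GCU Ala — synonymous.
Codon 5: UAU Tyr / ACU Thr — nonsynonymous.
Codon 6: GGA Gly / GGG Gly — synonymous.
Codon 7: GAC Asp / GAC Asp — identical.
Synonymous differences: 4.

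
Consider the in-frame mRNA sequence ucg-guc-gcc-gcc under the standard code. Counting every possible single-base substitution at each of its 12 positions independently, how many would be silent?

Codon 1 (UCG, Ser): 3 synonymous substitutions.
Codon 2 (GUC, Val): 3 synonymous substitutions.
Codon 3 (GCC, Ala): 3 synonymous substitutions.
Codon 4 (GCC, Ala): 3 synonymous substitutions.
Total: 3 + 3 + 3 + 3 = 12.

12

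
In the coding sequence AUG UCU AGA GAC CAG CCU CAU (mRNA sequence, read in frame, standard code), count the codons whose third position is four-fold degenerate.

2

Codon 1 AUG (Met): third position 1-fold.
Codon 2 UCU (Ser): third position 4-fold.
Codon 3 AGA (Arg): third position 2-fold.
Codon 4 GAC (Asp): third position 2-fold.
Codon 5 CAG (Gln): third position 2-fold.
Codon 6 CCU (Pro): third position 4-fold.
Codon 7 CAU (His): third position 2-fold.
Four-fold degenerate third positions: 2.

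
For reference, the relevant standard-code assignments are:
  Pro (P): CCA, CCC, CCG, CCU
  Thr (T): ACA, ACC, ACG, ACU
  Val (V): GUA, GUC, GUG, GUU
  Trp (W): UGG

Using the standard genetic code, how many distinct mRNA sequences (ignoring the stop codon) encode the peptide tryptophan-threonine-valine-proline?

Trp: 1 codon.
Thr: 4 codons.
Val: 4 codons.
Pro: 4 codons.
1 × 4 × 4 × 4 = 64.

64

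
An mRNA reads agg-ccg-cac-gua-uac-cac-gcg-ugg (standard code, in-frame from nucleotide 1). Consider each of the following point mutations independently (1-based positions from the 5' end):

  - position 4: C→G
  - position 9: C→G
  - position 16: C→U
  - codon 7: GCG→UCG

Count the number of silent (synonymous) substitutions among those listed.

Codon 2: CCG (Pro) → GCG (Ala) — missense.
Codon 3: CAC (His) → CAG (Gln) — missense.
Codon 6: CAC (His) → UAC (Tyr) — missense.
Codon 7: GCG (Ala) → UCG (Ser) — missense.
Synonymous: 0 of 4.

0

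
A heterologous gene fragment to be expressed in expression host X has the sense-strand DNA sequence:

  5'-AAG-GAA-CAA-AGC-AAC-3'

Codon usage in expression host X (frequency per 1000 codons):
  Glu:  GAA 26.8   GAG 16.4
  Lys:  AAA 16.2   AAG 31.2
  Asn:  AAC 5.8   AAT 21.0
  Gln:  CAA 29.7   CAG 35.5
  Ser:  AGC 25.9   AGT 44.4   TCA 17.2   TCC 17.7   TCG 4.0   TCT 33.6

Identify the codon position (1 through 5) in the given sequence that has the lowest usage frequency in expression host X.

5

Codon 1 AAG (Lys): 31.2 per 1000.
Codon 2 GAA (Glu): 26.8 per 1000.
Codon 3 CAA (Gln): 29.7 per 1000.
Codon 4 AGC (Ser): 25.9 per 1000.
Codon 5 AAC (Asn): 5.8 per 1000.
Lowest frequency is 5.8 at codon 5.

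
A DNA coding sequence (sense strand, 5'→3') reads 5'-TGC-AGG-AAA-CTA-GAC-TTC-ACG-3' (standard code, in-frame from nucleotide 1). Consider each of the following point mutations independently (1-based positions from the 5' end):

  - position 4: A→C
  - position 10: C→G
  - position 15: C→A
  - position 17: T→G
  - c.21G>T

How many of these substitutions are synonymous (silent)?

Codon 2: AGG (Arg) → CGG (Arg) — synonymous.
Codon 4: CTA (Leu) → GTA (Val) — missense.
Codon 5: GAC (Asp) → GAA (Glu) — missense.
Codon 6: TTC (Phe) → TGC (Cys) — missense.
Codon 7: ACG (Thr) → ACT (Thr) — synonymous.
Synonymous: 2 of 5.

2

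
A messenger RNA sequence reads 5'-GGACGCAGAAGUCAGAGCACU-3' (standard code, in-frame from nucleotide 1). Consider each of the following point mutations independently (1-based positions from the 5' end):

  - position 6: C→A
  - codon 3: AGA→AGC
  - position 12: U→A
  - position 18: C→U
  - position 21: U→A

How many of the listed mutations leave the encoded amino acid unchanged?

3

Codon 2: CGC (Arg) → CGA (Arg) — synonymous.
Codon 3: AGA (Arg) → AGC (Ser) — missense.
Codon 4: AGU (Ser) → AGA (Arg) — missense.
Codon 6: AGC (Ser) → AGU (Ser) — synonymous.
Codon 7: ACU (Thr) → ACA (Thr) — synonymous.
Synonymous: 3 of 5.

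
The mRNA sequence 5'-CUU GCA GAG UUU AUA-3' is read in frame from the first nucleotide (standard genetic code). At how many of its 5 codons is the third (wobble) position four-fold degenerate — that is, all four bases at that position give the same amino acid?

2

Codon 1 CUU (Leu): third position 4-fold.
Codon 2 GCA (Ala): third position 4-fold.
Codon 3 GAG (Glu): third position 2-fold.
Codon 4 UUU (Phe): third position 2-fold.
Codon 5 AUA (Ile): third position 3-fold.
Four-fold degenerate third positions: 2.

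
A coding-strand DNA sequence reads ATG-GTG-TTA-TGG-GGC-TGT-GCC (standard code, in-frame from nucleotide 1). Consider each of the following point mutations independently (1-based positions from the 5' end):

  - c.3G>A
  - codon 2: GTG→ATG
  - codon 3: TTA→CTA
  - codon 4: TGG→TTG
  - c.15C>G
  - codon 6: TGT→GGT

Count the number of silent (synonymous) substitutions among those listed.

Codon 1: ATG (Met) → ATA (Ile) — missense.
Codon 2: GTG (Val) → ATG (Met) — missense.
Codon 3: TTA (Leu) → CTA (Leu) — synonymous.
Codon 4: TGG (Trp) → TTG (Leu) — missense.
Codon 5: GGC (Gly) → GGG (Gly) — synonymous.
Codon 6: TGT (Cys) → GGT (Gly) — missense.
Synonymous: 2 of 6.

2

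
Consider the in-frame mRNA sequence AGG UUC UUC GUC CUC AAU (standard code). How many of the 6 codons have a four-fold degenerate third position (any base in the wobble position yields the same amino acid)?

2

Codon 1 AGG (Arg): third position 2-fold.
Codon 2 UUC (Phe): third position 2-fold.
Codon 3 UUC (Phe): third position 2-fold.
Codon 4 GUC (Val): third position 4-fold.
Codon 5 CUC (Leu): third position 4-fold.
Codon 6 AAU (Asn): third position 2-fold.
Four-fold degenerate third positions: 2.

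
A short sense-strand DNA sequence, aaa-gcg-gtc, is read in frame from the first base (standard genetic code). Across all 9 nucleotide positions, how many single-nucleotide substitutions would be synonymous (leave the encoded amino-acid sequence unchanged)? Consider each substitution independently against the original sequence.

7

Codon 1 (AAA, Lys): 1 synonymous substitution.
Codon 2 (GCG, Ala): 3 synonymous substitutions.
Codon 3 (GTC, Val): 3 synonymous substitutions.
Total: 1 + 3 + 3 = 7.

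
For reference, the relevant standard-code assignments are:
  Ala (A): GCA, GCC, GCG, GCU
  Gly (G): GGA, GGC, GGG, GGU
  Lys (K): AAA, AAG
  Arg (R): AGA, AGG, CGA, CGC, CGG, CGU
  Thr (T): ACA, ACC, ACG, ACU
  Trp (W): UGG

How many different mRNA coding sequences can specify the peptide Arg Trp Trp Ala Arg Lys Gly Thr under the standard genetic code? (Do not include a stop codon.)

Arg: 6 codons.
Trp: 1 codon.
Trp: 1 codon.
Ala: 4 codons.
Arg: 6 codons.
Lys: 2 codons.
Gly: 4 codons.
Thr: 4 codons.
6 × 1 × 1 × 4 × 6 × 2 × 4 × 4 = 4608.

4608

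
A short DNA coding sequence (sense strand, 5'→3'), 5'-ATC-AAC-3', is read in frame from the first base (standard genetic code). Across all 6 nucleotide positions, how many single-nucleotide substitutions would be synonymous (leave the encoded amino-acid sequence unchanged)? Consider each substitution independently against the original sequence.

Codon 1 (ATC, Ile): 2 synonymous substitutions.
Codon 2 (AAC, Asn): 1 synonymous substitution.
Total: 2 + 1 = 3.

3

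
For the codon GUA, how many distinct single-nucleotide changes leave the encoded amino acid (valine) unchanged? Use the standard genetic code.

Position 1: none → 0 synonymous.
Position 2: none → 0 synonymous.
Position 3: GUU, GUC, GUG → 3 synonymous.
Total: 0 + 0 + 3 = 3.

3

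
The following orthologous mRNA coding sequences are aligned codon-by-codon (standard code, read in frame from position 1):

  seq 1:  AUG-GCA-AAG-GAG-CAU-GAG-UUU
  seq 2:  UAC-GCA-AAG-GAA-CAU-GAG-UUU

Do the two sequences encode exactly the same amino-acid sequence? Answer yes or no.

no

Codon 1: AUG Met / UAC Tyr — nonsynonymous.
Codon 2: GCA Ala / GCA Ala — identical.
Codon 3: AAG Lys / AAG Lys — identical.
Codon 4: GAG Glu / GAA Glu — synonymous.
Codon 5: CAU His / CAU His — identical.
Codon 6: GAG Glu / GAG Glu — identical.
Codon 7: UUU Phe / UUU Phe — identical.
Nonsynonymous differences: 1 → different protein.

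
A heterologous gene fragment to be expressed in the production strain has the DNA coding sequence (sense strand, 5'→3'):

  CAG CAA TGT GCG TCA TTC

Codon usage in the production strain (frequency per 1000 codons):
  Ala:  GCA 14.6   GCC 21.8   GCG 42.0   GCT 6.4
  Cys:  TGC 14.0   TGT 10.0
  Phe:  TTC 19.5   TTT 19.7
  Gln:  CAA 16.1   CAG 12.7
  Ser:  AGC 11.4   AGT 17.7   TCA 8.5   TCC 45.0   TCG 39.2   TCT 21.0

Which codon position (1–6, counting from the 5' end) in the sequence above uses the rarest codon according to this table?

Codon 1 CAG (Gln): 12.7 per 1000.
Codon 2 CAA (Gln): 16.1 per 1000.
Codon 3 TGT (Cys): 10.0 per 1000.
Codon 4 GCG (Ala): 42.0 per 1000.
Codon 5 TCA (Ser): 8.5 per 1000.
Codon 6 TTC (Phe): 19.5 per 1000.
Lowest frequency is 8.5 at codon 5.

5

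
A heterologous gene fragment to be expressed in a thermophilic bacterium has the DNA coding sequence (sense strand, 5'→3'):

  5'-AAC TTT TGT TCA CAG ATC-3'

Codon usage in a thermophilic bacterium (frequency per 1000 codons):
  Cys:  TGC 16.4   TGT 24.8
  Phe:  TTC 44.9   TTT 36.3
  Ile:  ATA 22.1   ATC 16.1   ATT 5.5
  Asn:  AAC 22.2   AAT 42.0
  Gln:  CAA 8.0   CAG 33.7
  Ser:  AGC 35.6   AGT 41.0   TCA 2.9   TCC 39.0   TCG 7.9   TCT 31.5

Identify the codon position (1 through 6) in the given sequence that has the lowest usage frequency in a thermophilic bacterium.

Codon 1 AAC (Asn): 22.2 per 1000.
Codon 2 TTT (Phe): 36.3 per 1000.
Codon 3 TGT (Cys): 24.8 per 1000.
Codon 4 TCA (Ser): 2.9 per 1000.
Codon 5 CAG (Gln): 33.7 per 1000.
Codon 6 ATC (Ile): 16.1 per 1000.
Lowest frequency is 2.9 at codon 4.

4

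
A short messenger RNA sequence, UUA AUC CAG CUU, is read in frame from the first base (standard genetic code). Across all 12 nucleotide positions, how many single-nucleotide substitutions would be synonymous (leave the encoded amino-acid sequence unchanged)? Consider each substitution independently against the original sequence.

8

Codon 1 (UUA, Leu): 2 synonymous substitutions.
Codon 2 (AUC, Ile): 2 synonymous substitutions.
Codon 3 (CAG, Gln): 1 synonymous substitution.
Codon 4 (CUU, Leu): 3 synonymous substitutions.
Total: 2 + 2 + 1 + 3 = 8.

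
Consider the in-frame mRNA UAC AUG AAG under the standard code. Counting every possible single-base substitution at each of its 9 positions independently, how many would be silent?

2

Codon 1 (UAC, Tyr): 1 synonymous substitution.
Codon 2 (AUG, Met): 0 synonymous substitutions.
Codon 3 (AAG, Lys): 1 synonymous substitution.
Total: 1 + 0 + 1 = 2.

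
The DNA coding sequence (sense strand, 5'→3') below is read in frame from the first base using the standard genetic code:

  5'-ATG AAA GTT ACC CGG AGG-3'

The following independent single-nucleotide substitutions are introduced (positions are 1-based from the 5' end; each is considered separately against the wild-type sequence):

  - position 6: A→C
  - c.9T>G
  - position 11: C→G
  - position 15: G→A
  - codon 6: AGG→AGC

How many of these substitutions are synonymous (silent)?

Codon 2: AAA (Lys) → AAC (Asn) — missense.
Codon 3: GTT (Val) → GTG (Val) — synonymous.
Codon 4: ACC (Thr) → AGC (Ser) — missense.
Codon 5: CGG (Arg) → CGA (Arg) — synonymous.
Codon 6: AGG (Arg) → AGC (Ser) — missense.
Synonymous: 2 of 5.

2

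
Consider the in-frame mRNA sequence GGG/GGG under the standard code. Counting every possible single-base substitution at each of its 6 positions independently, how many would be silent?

6

Codon 1 (GGG, Gly): 3 synonymous substitutions.
Codon 2 (GGG, Gly): 3 synonymous substitutions.
Total: 3 + 3 = 6.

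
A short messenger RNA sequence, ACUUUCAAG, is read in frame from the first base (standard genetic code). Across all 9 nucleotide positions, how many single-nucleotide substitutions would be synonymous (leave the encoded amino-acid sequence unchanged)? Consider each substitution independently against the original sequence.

Codon 1 (ACU, Thr): 3 synonymous substitutions.
Codon 2 (UUC, Phe): 1 synonymous substitution.
Codon 3 (AAG, Lys): 1 synonymous substitution.
Total: 3 + 1 + 1 = 5.

5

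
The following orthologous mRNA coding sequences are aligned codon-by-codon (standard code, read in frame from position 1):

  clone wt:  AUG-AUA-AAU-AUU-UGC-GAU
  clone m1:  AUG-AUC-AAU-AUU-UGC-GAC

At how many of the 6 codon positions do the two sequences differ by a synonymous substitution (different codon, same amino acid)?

Codon 1: AUG Met / AUG Met — identical.
Codon 2: AUA Ile / AUC Ile — synonymous.
Codon 3: AAU Asn / AAU Asn — identical.
Codon 4: AUU Ile / AUU Ile — identical.
Codon 5: UGC Cys / UGC Cys — identical.
Codon 6: GAU Asp / GAC Asp — synonymous.
Synonymous differences: 2.

2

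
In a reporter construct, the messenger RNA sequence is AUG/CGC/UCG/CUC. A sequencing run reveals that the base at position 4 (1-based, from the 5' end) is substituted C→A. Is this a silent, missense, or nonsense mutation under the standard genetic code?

missense

Position 4 falls in codon 2: CGC → Arg.
After the substitution the codon is AGC → Ser.
Arg ≠ Ser, so this is a missense mutation.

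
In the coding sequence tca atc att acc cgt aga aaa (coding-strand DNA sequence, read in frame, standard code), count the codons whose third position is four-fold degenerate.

3

Codon 1 TCA (Ser): third position 4-fold.
Codon 2 ATC (Ile): third position 3-fold.
Codon 3 ATT (Ile): third position 3-fold.
Codon 4 ACC (Thr): third position 4-fold.
Codon 5 CGT (Arg): third position 4-fold.
Codon 6 AGA (Arg): third position 2-fold.
Codon 7 AAA (Lys): third position 2-fold.
Four-fold degenerate third positions: 3.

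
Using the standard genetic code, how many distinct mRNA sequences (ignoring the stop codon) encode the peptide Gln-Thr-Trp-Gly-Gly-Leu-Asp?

Gln: 2 codons.
Thr: 4 codons.
Trp: 1 codon.
Gly: 4 codons.
Gly: 4 codons.
Leu: 6 codons.
Asp: 2 codons.
2 × 4 × 1 × 4 × 4 × 6 × 2 = 1536.

1536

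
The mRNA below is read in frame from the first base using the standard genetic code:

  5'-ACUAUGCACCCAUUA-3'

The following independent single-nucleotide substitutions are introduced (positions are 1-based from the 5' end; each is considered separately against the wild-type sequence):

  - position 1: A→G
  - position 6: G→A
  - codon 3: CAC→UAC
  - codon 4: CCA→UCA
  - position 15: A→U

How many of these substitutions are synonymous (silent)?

0

Codon 1: ACU (Thr) → GCU (Ala) — missense.
Codon 2: AUG (Met) → AUA (Ile) — missense.
Codon 3: CAC (His) → UAC (Tyr) — missense.
Codon 4: CCA (Pro) → UCA (Ser) — missense.
Codon 5: UUA (Leu) → UUU (Phe) — missense.
Synonymous: 0 of 5.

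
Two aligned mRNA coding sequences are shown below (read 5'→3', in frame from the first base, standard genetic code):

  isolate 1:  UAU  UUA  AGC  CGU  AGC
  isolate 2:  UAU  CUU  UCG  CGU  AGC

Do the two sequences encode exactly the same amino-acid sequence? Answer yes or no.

Codon 1: UAU Tyr / UAU Tyr — identical.
Codon 2: UUA Leu / CUU Leu — synonymous.
Codon 3: AGC Ser / UCG Ser — synonymous.
Codon 4: CGU Arg / CGU Arg — identical.
Codon 5: AGC Ser / AGC Ser — identical.
Nonsynonymous differences: 0 → same protein.

yes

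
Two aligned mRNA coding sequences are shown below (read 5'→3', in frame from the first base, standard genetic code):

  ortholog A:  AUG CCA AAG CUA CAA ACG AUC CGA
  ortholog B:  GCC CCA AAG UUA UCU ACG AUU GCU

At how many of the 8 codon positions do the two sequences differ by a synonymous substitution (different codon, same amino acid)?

Codon 1: AUG Met / GCC Ala — nonsynonymous.
Codon 2: CCA Pro / CCA Pro — identical.
Codon 3: AAG Lys / AAG Lys — identical.
Codon 4: CUA Leu / UUA Leu — synonymous.
Codon 5: CAA Gln / UCU Ser — nonsynonymous.
Codon 6: ACG Thr / ACG Thr — identical.
Codon 7: AUC Ile / AUU Ile — synonymous.
Codon 8: CGA Arg / GCU Ala — nonsynonymous.
Synonymous differences: 2.

2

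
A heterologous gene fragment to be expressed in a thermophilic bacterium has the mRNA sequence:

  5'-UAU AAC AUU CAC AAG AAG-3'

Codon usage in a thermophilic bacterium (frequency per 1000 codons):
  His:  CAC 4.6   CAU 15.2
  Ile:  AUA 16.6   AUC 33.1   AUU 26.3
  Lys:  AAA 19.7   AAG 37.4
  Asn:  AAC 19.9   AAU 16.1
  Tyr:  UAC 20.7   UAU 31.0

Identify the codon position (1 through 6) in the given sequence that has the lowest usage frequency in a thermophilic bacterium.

4

Codon 1 UAU (Tyr): 31.0 per 1000.
Codon 2 AAC (Asn): 19.9 per 1000.
Codon 3 AUU (Ile): 26.3 per 1000.
Codon 4 CAC (His): 4.6 per 1000.
Codon 5 AAG (Lys): 37.4 per 1000.
Codon 6 AAG (Lys): 37.4 per 1000.
Lowest frequency is 4.6 at codon 4.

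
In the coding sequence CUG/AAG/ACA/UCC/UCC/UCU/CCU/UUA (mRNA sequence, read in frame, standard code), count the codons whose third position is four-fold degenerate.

6

Codon 1 CUG (Leu): third position 4-fold.
Codon 2 AAG (Lys): third position 2-fold.
Codon 3 ACA (Thr): third position 4-fold.
Codon 4 UCC (Ser): third position 4-fold.
Codon 5 UCC (Ser): third position 4-fold.
Codon 6 UCU (Ser): third position 4-fold.
Codon 7 CCU (Pro): third position 4-fold.
Codon 8 UUA (Leu): third position 2-fold.
Four-fold degenerate third positions: 6.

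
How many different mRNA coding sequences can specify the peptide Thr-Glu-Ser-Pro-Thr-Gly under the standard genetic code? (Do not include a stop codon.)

3072

Thr: 4 codons.
Glu: 2 codons.
Ser: 6 codons.
Pro: 4 codons.
Thr: 4 codons.
Gly: 4 codons.
4 × 2 × 6 × 4 × 4 × 4 = 3072.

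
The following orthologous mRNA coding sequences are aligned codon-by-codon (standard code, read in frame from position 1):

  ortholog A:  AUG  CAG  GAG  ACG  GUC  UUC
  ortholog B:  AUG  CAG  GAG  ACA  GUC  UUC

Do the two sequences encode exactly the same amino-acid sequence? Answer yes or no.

Codon 1: AUG Met / AUG Met — identical.
Codon 2: CAG Gln / CAG Gln — identical.
Codon 3: GAG Glu / GAG Glu — identical.
Codon 4: ACG Thr / ACA Thr — synonymous.
Codon 5: GUC Val / GUC Val — identical.
Codon 6: UUC Phe / UUC Phe — identical.
Nonsynonymous differences: 0 → same protein.

yes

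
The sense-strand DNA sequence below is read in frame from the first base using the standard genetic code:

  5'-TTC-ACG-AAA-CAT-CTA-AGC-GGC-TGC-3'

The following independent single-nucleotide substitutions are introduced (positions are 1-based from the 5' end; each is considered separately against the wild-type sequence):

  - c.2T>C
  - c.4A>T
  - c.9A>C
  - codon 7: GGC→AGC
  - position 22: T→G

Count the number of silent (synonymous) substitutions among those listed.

0

Codon 1: TTC (Phe) → TCC (Ser) — missense.
Codon 2: ACG (Thr) → TCG (Ser) — missense.
Codon 3: AAA (Lys) → AAC (Asn) — missense.
Codon 7: GGC (Gly) → AGC (Ser) — missense.
Codon 8: TGC (Cys) → GGC (Gly) — missense.
Synonymous: 0 of 5.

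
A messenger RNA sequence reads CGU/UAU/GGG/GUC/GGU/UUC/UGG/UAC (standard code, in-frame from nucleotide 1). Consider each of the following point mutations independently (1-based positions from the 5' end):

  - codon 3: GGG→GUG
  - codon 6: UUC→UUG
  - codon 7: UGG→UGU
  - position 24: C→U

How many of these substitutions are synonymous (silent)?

1

Codon 3: GGG (Gly) → GUG (Val) — missense.
Codon 6: UUC (Phe) → UUG (Leu) — missense.
Codon 7: UGG (Trp) → UGU (Cys) — missense.
Codon 8: UAC (Tyr) → UAU (Tyr) — synonymous.
Synonymous: 1 of 4.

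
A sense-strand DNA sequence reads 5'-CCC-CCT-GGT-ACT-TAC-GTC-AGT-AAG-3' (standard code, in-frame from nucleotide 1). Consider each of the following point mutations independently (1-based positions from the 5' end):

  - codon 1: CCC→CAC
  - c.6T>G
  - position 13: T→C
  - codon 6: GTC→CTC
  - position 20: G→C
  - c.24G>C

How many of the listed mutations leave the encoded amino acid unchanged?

Codon 1: CCC (Pro) → CAC (His) — missense.
Codon 2: CCT (Pro) → CCG (Pro) — synonymous.
Codon 5: TAC (Tyr) → CAC (His) — missense.
Codon 6: GTC (Val) → CTC (Leu) — missense.
Codon 7: AGT (Ser) → ACT (Thr) — missense.
Codon 8: AAG (Lys) → AAC (Asn) — missense.
Synonymous: 1 of 6.

1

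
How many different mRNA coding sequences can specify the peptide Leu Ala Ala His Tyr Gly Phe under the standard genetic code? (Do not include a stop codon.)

3072

Leu: 6 codons.
Ala: 4 codons.
Ala: 4 codons.
His: 2 codons.
Tyr: 2 codons.
Gly: 4 codons.
Phe: 2 codons.
6 × 4 × 4 × 2 × 2 × 4 × 2 = 3072.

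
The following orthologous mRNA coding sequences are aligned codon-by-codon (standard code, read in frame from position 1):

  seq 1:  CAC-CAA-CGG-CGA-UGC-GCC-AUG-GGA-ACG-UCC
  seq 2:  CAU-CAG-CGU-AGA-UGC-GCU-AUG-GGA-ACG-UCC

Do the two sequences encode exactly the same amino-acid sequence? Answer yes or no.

yes

Codon 1: CAC His / CAU His — synonymous.
Codon 2: CAA Gln / CAG Gln — synonymous.
Codon 3: CGG Arg / CGU Arg — synonymous.
Codon 4: CGA Arg / AGA Arg — synonymous.
Codon 5: UGC Cys / UGC Cys — identical.
Codon 6: GCC Ala / GCU Ala — synonymous.
Codon 7: AUG Met / AUG Met — identical.
Codon 8: GGA Gly / GGA Gly — identical.
Codon 9: ACG Thr / ACG Thr — identical.
Codon 10: UCC Ser / UCC Ser — identical.
Nonsynonymous differences: 0 → same protein.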